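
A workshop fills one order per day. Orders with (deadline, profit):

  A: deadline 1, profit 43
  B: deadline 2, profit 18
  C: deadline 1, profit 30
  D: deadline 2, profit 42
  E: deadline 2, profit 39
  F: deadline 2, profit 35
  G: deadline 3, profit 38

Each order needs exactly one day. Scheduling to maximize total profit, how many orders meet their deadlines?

By profit: A(d1,43), D(d2,42), E(d2,39), G(d3,38), F(d2,35), C(d1,30), B(d2,18)
A→slot 1; D→slot 2; E skipped; G→slot 3; F skipped; C skipped; B skipped.
3 of 7 scheduled.

3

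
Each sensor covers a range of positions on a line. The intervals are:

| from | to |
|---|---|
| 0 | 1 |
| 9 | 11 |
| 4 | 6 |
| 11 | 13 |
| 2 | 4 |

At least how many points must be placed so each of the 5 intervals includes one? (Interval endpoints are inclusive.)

Sort by right endpoint; whenever an interval is uncovered, place a point at its right end.
By right end: [0,1]  [2,4]  [4,6]  [9,11]  [11,13]
[0,1] uncovered → point at 1; [2,4] uncovered → point at 4; [9,11] uncovered → point at 11.
Points: 1, 4, 11 (3 total).

3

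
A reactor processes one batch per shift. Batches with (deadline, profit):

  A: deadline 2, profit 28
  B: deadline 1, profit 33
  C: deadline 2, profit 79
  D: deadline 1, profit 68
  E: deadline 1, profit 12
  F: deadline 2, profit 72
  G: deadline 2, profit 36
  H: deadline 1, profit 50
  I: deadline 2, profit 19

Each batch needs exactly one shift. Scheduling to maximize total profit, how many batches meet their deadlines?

By profit: C(d2,79), F(d2,72), D(d1,68), H(d1,50), G(d2,36), B(d1,33), A(d2,28), I(d2,19), E(d1,12)
C→slot 2; F→slot 1; D skipped; H skipped; G skipped; B skipped; A skipped; I skipped; E skipped.
2 of 9 scheduled.

2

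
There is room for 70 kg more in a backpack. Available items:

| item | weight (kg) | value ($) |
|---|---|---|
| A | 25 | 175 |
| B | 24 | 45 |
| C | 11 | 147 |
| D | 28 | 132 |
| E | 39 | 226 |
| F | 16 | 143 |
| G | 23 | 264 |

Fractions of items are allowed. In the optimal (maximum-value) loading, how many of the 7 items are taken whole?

Sort by value per unit weight and fill in that order.
Ratios (sorted): C 13.36, G 11.48, F 8.94, A 7.00, E 5.79, D 4.71, B 1.88
take C (11 @ 147); take G (23 @ 264); take F (16 @ 143); take 20/25 of A → 140.00. Capacity used 70/70.
3 item(s) taken whole; one partial (take 20/25 of A).

3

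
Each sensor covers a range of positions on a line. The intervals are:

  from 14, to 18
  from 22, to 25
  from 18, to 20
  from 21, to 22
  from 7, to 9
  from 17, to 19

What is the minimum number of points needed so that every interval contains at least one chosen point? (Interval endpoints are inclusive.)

Sorted: [7,9] [14,18] [17,19] [18,20] [21,22] [22,25]
{[7,9]} hit by 9; {[14,18],[17,19],[18,20]} hit by 18; {[21,22],[22,25]} hit by 22.
Points: 9, 18, 22 (3 total).

3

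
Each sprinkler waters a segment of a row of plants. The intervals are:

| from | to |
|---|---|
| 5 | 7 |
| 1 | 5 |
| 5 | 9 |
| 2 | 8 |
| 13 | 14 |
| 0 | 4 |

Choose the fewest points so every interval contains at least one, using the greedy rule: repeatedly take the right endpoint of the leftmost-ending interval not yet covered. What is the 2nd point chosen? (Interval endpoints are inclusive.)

Process intervals by earliest right end; each time one isn't hit yet, stab at its right endpoint.
Sorted: [0,4] [1,5] [5,7] [2,8] [5,9] [13,14]
{[0,4],[1,5]} hit by 4; {[5,7],[2,8],[5,9]} hit by 7; {[13,14]} hit by 14.
Points: 4, 7, 14 (3 total).

7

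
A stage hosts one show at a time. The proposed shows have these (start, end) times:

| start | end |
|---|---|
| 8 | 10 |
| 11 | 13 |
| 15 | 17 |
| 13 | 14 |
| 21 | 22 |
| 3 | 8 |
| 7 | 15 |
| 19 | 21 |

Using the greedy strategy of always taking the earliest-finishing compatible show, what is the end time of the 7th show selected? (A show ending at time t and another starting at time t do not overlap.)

22

Order by finish time; keep every interval that doesn't clash with the previous kept one.
By end time: (3,8), (8,10), (11,13), (13,14), (7,15), (15,17), (19,21), (21,22).
Pick (3,8); next start ≥ 8 → (8,10); next start ≥ 10 → (11,13); next start ≥ 13 → (13,14); next start ≥ 14 → (15,17); next start ≥ 17 → (19,21); next start ≥ 21 → (21,22).
Selected: (3,8) (8,10) (11,13) (13,14) (15,17) (19,21) (21,22)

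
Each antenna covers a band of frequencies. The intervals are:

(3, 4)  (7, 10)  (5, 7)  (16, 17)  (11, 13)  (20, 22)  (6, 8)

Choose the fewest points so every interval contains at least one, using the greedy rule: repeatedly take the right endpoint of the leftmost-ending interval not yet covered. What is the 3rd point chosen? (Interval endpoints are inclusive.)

13

By right end: [3,4]  [5,7]  [6,8]  [7,10]  [11,13]  [16,17]  [20,22]
[3,4] uncovered → point at 4; [5,7] uncovered → point at 7; [11,13] uncovered → point at 13; [16,17] uncovered → point at 17; [20,22] uncovered → point at 22.
Points: 4, 7, 13, 17, 22 (5 total).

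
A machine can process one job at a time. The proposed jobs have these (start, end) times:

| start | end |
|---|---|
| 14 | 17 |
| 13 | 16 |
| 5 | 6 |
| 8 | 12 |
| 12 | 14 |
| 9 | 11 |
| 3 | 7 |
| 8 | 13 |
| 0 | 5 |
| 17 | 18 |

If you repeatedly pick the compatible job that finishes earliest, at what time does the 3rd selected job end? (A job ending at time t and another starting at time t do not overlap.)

Sorted by end: (0,5)  (5,6)  (3,7)  (9,11)  (8,12)  (8,13)  (12,14)  (13,16)  (14,17)  (17,18)
take (0,5); take (5,6); take (9,11); skip (8,12); take (12,14); take (14,17); take (17,18).
Selected: (0,5) (5,6) (9,11) (12,14) (14,17) (17,18)

11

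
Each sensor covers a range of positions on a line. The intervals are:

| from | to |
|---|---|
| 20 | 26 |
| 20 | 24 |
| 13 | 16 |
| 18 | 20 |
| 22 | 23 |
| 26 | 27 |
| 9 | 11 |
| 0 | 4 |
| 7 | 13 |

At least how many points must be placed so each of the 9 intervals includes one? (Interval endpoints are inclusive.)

By right end: [0,4]  [9,11]  [7,13]  [13,16]  [18,20]  [22,23]  [20,24]  [20,26]  [26,27]
[0,4] uncovered → point at 4; [9,11] uncovered → point at 11; [13,16] uncovered → point at 16; [18,20] uncovered → point at 20; [22,23] uncovered → point at 23; [26,27] uncovered → point at 27.
Points: 4, 11, 16, 20, 23, 27 (6 total).

6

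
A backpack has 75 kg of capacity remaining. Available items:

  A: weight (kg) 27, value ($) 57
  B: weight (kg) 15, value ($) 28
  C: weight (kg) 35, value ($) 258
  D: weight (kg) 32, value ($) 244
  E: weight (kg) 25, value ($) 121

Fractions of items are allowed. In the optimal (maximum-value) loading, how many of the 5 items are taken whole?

2

Sort by value per unit weight and fill in that order.
Order: D (244/32=7.62) > C (258/35=7.37) > E (121/25=4.84) > A (57/27=2.11) > B (28/15=1.87)
Fill: take D (32 @ 244) → take C (35 @ 258) → take 8/25 of E → 38.72; 75/75 used.
2 item(s) taken whole; one partial (take 8/25 of E).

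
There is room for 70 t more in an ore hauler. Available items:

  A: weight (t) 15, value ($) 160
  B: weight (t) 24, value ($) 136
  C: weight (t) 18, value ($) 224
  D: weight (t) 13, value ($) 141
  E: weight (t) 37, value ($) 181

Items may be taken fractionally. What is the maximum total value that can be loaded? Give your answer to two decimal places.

661.00

Order: C (224/18=12.44) > D (141/13=10.85) > A (160/15=10.67) > B (136/24=5.67) > E (181/37=4.89)
Fill: take C (18 @ 224) → take D (13 @ 141) → take A (15 @ 160) → take B (24 @ 136); 70/70 used.
Total value = 661.00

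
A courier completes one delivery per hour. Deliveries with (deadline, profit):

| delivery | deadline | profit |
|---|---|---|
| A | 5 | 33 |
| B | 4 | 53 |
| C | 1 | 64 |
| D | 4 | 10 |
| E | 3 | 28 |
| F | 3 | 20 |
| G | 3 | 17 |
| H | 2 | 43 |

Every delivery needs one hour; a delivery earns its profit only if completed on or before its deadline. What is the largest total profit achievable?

Sort by profit descending; place each in the latest free slot ≤ its deadline.
By profit: C(d1,64), B(d4,53), H(d2,43), A(d5,33), E(d3,28), F(d3,20), G(d3,17), D(d4,10)
C→slot 1; B→slot 4; H→slot 2; A→slot 5; E→slot 3; F skipped; G skipped; D skipped.
Profit = 64 + 43 + 28 + 53 + 33 = 221

221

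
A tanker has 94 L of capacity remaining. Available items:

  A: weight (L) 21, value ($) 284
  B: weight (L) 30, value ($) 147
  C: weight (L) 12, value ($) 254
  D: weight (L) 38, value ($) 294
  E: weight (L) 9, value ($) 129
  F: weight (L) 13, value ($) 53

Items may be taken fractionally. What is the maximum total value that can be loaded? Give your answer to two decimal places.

1029.60

Sort by value per unit weight and fill in that order.
Ratios (sorted): C 21.17, E 14.33, A 13.52, D 7.74, B 4.90, F 4.08
take C (12 @ 254); take E (9 @ 129); take A (21 @ 284); take D (38 @ 294); take 14/30 of B → 68.60. Capacity used 94/94.
Total value = 1029.60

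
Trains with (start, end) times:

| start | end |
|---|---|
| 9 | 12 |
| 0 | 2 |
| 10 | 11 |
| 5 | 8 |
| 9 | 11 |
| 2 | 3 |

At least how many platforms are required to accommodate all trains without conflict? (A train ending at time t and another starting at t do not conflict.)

starts: [0, 2, 5, 9, 9, 10]
ends:   [2, 3, 8, 11, 11, 12]
s0→1 e2→0 s2→1 e3→0 s5→1 e8→0 s9→1 s9→2 s10→3  — peak 3.

3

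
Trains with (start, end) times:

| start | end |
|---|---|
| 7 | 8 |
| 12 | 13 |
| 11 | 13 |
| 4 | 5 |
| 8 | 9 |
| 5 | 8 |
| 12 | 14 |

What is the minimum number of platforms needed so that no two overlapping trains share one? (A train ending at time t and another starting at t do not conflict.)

3

The answer is the maximum number of intervals overlapping at any instant.
starts: [4, 5, 7, 8, 11, 12, 12]
ends:   [5, 8, 8, 9, 13, 13, 14]
s4→1 e5→0 s5→1 s7→2 e8→1 e8→0 s8→1 e9→0 s11→1 s12→2 s12→3  — peak 3.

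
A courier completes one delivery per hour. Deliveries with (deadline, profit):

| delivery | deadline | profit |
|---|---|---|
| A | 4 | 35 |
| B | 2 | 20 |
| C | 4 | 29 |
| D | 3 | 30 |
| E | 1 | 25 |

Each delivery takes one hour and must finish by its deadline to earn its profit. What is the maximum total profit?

Take jobs in profit order; each goes to the latest open slot no later than its deadline.
By profit: A(d4,35), D(d3,30), C(d4,29), E(d1,25), B(d2,20)
A→slot 4; D→slot 3; C→slot 2; E→slot 1; B skipped.
Profit = 25 + 29 + 30 + 35 = 119

119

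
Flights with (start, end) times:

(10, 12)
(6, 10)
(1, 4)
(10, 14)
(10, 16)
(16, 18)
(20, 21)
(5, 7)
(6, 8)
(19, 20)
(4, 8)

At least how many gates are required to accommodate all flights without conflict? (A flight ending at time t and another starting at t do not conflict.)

4

The answer is the maximum number of intervals overlapping at any instant.
starts: [1, 4, 5, 6, 6, 10, 10, 10, 16, 19, 20]
ends:   [4, 7, 8, 8, 10, 12, 14, 16, 18, 20, 21]
s1→1 e4→0 s4→1 s5→2 s6→3 s6→4  — peak 4.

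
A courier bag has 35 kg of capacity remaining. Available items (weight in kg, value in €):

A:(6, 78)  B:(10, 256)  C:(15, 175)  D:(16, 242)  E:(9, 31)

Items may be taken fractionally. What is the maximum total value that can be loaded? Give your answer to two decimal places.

611.00

Sort by value per unit weight and fill in that order.
Order: B (256/10=25.60) > D (242/16=15.12) > A (78/6=13.00) > C (175/15=11.67) > E (31/9=3.44)
Fill: take B (10 @ 256) → take D (16 @ 242) → take A (6 @ 78) → take 3/15 of C → 35.00; 35/35 used.
Total value = 611.00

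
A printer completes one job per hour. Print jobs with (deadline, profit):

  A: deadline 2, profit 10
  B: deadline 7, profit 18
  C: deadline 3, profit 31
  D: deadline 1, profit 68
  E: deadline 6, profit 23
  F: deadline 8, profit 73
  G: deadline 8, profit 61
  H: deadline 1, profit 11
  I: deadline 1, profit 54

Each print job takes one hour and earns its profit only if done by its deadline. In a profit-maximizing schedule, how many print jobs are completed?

Take jobs in profit order; each goes to the latest open slot no later than its deadline.
Profit order: F=73 D=68 G=61 I=54 C=31 E=23 B=18 H=11 A=10
Assign: F→slot 8, D→slot 1, G→slot 7, I skipped, C→slot 3, E→slot 6, B→slot 5, H skipped, A→slot 2.
Slots: [1:D] [2:A] [3:C] [5:B] [6:E] [7:G] [8:F]
7 of 9 scheduled.

7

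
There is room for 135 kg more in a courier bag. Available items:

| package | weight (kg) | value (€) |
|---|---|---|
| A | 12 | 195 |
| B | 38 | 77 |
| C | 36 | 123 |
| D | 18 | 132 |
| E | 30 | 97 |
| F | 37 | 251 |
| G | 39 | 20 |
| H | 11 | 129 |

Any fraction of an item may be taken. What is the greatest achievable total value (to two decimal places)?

Order: A (195/12=16.25) > H (129/11=11.73) > D (132/18=7.33) > F (251/37=6.78) > C (123/36=3.42) > E (97/30=3.23) > B (77/38=2.03) > G (20/39=0.51)
Fill: take A (12 @ 195) → take H (11 @ 129) → take D (18 @ 132) → take F (37 @ 251) → take C (36 @ 123) → take 21/30 of E → 67.90; 135/135 used.
Total value = 897.90

897.90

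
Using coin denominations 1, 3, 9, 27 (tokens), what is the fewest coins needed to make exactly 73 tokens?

73 = 2×27 + 2×9 + 1×1
Total coins = 2 + 2 + 1 = 5

5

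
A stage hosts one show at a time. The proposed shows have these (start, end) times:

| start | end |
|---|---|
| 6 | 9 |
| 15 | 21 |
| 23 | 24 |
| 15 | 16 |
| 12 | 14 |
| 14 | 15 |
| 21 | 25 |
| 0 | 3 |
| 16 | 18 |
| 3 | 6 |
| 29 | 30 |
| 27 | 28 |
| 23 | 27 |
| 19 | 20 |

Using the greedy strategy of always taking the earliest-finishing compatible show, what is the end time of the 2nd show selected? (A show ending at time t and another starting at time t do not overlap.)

6

By end time: (0,3), (3,6), (6,9), (12,14), (14,15), (15,16), (16,18), (19,20), (15,21), (23,24), (21,25), (23,27), (27,28), (29,30).
Pick (0,3); next start ≥ 3 → (3,6); next start ≥ 6 → (6,9); next start ≥ 9 → (12,14); next start ≥ 14 → (14,15); next start ≥ 15 → (15,16); next start ≥ 16 → (16,18); next start ≥ 18 → (19,20); next start ≥ 20 → (23,24); next start ≥ 24 → (27,28); next start ≥ 28 → (29,30).
Selected: (0,3) (3,6) (6,9) (12,14) (14,15) (15,16) (16,18) (19,20) (23,24) (27,28) (29,30)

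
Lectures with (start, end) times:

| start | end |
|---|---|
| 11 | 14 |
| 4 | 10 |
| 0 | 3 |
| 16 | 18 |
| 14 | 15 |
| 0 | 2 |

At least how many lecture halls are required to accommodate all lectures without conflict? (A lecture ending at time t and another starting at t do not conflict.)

2

The answer is the maximum number of intervals overlapping at any instant.
Events (time:±→running): 0:+→1 0:+→2 … peak 2.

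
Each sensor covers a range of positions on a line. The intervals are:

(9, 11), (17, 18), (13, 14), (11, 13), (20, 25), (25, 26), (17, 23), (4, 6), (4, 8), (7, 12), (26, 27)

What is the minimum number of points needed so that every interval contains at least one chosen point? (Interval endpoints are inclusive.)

Sorted: [4,6] [4,8] [9,11] [7,12] [11,13] [13,14] [17,18] [17,23] [20,25] [25,26] [26,27]
{[4,6],[4,8]} hit by 6; {[9,11],[7,12],[11,13]} hit by 11; {[13,14]} hit by 14; {[17,18],[17,23]} hit by 18; {[20,25],[25,26]} hit by 25; {[26,27]} hit by 27.
Points: 6, 11, 14, 18, 25, 27 (6 total).

6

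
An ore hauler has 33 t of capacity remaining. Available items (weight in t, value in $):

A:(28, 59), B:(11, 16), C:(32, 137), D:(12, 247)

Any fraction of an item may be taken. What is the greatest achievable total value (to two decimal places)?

Greedy by value/weight ratio, highest first.
Ratios (sorted): D 20.58, C 4.28, A 2.11, B 1.45
take D (12 @ 247); take 21/32 of C → 89.91. Capacity used 33/33.
Total value = 336.91

336.91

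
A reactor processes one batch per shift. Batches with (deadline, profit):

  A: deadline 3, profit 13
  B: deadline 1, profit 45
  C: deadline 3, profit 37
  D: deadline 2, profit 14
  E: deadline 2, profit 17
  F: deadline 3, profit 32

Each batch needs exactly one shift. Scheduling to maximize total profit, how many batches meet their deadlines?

3

By profit: B(d1,45), C(d3,37), F(d3,32), E(d2,17), D(d2,14), A(d3,13)
B→slot 1; C→slot 3; F→slot 2; E skipped; D skipped; A skipped.
3 of 6 scheduled.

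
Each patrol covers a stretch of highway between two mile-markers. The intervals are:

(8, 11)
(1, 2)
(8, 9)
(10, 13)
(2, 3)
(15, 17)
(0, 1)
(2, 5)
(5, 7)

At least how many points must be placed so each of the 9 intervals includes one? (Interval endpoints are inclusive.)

6

Sort by right endpoint; whenever an interval is uncovered, place a point at its right end.
Sorted: [0,1] [1,2] [2,3] [2,5] [5,7] [8,9] [8,11] [10,13] [15,17]
{[0,1],[1,2]} hit by 1; {[2,3],[2,5]} hit by 3; {[5,7]} hit by 7; {[8,9],[8,11]} hit by 9; {[10,13]} hit by 13; {[15,17]} hit by 17.
Points: 1, 3, 7, 9, 13, 17 (6 total).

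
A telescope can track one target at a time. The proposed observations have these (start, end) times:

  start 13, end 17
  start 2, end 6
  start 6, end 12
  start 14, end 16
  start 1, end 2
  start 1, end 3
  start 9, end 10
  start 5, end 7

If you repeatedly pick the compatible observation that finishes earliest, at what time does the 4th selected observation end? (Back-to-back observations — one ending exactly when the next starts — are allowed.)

By end time: (1,2), (1,3), (2,6), (5,7), (9,10), (6,12), (14,16), (13,17).
Pick (1,2); next start ≥ 2 → (2,6); next start ≥ 6 → (9,10); next start ≥ 10 → (14,16).
Selected: (1,2) (2,6) (9,10) (14,16)

16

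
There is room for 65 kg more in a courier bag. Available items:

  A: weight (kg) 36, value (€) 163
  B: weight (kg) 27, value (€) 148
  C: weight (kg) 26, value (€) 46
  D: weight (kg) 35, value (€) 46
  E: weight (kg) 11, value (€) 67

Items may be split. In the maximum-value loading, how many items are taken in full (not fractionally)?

2

Ratios (sorted): E 6.09, B 5.48, A 4.53, C 1.77, D 1.31
take E (11 @ 67); take B (27 @ 148); take 27/36 of A → 122.25. Capacity used 65/65.
2 item(s) taken whole; one partial (take 27/36 of A).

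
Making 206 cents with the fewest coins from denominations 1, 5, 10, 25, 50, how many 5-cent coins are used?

1

Use the largest denomination that fits, subtract, and repeat.
206 = 4×50 + 1×5 + 1×1
Count of 5: 1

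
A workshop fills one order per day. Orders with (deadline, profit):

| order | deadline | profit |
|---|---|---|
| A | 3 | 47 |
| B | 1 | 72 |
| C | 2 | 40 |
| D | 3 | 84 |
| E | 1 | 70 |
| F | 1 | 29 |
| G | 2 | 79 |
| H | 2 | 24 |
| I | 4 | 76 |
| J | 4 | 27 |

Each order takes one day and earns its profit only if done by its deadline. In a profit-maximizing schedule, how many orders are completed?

Profit order: D=84 G=79 I=76 B=72 E=70 A=47 C=40 F=29 J=27 H=24
Assign: D→slot 3, G→slot 2, I→slot 4, B→slot 1, E skipped, A skipped, C skipped, F skipped, J skipped, H skipped.
Slots: [1:B] [2:G] [3:D] [4:I]
4 of 10 scheduled.

4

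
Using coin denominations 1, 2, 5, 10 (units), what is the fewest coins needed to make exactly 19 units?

Greedy: take as many of the largest coin as possible, then repeat with the remainder.
19 = 1×10 + 1×5 + 2×2
Total coins = 1 + 1 + 2 = 4

4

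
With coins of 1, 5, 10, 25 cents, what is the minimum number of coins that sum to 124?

Use the largest denomination that fits, subtract, and repeat.
124 − 4×25→24 − 2×10→4 − 4×1→0
Total coins = 4 + 2 + 4 = 10

10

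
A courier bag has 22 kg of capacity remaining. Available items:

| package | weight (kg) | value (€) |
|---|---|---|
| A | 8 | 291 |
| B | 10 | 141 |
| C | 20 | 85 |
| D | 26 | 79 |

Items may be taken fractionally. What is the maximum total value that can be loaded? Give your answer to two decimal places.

449.00

Greedy by value/weight ratio, highest first.
Ratios (sorted): A 36.38, B 14.10, C 4.25, D 3.04
take A (8 @ 291); take B (10 @ 141); take 4/20 of C → 17.00. Capacity used 22/22.
Total value = 449.00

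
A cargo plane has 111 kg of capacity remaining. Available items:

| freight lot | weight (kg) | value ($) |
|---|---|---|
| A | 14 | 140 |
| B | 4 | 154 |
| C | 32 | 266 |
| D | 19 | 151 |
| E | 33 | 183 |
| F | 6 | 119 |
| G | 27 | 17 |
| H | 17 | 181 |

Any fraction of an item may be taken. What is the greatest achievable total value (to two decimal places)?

1116.36

Sort by value per unit weight and fill in that order.
Ratios (sorted): B 38.50, F 19.83, H 10.65, A 10.00, C 8.31, D 7.95, E 5.55, G 0.63
take B (4 @ 154); take F (6 @ 119); take H (17 @ 181); take A (14 @ 140); take C (32 @ 266); take D (19 @ 151); take 19/33 of E → 105.36. Capacity used 111/111.
Total value = 1116.36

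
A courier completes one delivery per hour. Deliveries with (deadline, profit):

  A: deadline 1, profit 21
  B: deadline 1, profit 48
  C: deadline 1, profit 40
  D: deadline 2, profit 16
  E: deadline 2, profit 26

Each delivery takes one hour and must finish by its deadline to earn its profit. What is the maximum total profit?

74

Take jobs in profit order; each goes to the latest open slot no later than its deadline.
Profit order: B=48 C=40 E=26 A=21 D=16
Assign: B→slot 1, C skipped, E→slot 2, A skipped, D skipped.
Slots: [1:B] [2:E]
Profit = 48 + 26 = 74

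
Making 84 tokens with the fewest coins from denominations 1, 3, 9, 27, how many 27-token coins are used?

3

84 = 3×27 + 1×3
Count of 27: 3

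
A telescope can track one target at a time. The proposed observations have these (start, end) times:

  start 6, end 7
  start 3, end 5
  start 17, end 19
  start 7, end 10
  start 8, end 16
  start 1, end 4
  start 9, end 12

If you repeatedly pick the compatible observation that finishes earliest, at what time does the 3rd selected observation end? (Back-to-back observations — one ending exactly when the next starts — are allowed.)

By end time: (1,4), (3,5), (6,7), (7,10), (9,12), (8,16), (17,19).
Pick (1,4); next start ≥ 4 → (6,7); next start ≥ 7 → (7,10); next start ≥ 10 → (17,19).
Selected: (1,4) (6,7) (7,10) (17,19)

10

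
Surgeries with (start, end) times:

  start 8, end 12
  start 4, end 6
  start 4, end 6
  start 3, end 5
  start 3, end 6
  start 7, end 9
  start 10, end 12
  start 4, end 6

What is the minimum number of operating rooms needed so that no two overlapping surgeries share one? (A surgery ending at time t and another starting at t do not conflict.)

The answer is the maximum number of intervals overlapping at any instant.
Events (time:±→running): 3:+→1 3:+→2 4:+→3 4:+→4 4:+→5 … peak 5.

5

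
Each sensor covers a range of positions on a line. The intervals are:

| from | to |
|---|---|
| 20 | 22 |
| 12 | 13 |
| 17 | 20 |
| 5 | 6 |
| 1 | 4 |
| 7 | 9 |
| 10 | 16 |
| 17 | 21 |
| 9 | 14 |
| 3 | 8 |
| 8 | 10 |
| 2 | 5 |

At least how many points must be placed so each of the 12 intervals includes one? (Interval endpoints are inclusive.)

5

By right end: [1,4]  [2,5]  [5,6]  [3,8]  [7,9]  [8,10]  [12,13]  [9,14]  [10,16]  [17,20]  [17,21]  [20,22]
[1,4] uncovered → point at 4; [5,6] uncovered → point at 6; [7,9] uncovered → point at 9; [12,13] uncovered → point at 13; [17,20] uncovered → point at 20.
Points: 4, 6, 9, 13, 20 (5 total).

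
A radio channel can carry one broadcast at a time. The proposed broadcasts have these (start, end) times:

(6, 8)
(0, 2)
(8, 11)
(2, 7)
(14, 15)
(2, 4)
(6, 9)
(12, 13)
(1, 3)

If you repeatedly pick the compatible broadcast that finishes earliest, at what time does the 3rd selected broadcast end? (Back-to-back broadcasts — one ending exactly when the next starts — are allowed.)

8

Order by finish time; keep every interval that doesn't clash with the previous kept one.
By end time: (0,2), (1,3), (2,4), (2,7), (6,8), (6,9), (8,11), (12,13), (14,15).
Pick (0,2); next start ≥ 2 → (2,4); next start ≥ 4 → (6,8); next start ≥ 8 → (8,11); next start ≥ 11 → (12,13); next start ≥ 13 → (14,15).
Selected: (0,2) (2,4) (6,8) (8,11) (12,13) (14,15)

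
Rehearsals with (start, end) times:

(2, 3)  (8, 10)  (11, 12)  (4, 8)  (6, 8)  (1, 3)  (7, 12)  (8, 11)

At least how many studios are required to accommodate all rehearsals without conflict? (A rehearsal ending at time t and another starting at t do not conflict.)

3

Events (time:±→running): 1:+→1 2:+→2 3:-→1 3:-→0 4:+→1 6:+→2 7:+→3 … peak 3.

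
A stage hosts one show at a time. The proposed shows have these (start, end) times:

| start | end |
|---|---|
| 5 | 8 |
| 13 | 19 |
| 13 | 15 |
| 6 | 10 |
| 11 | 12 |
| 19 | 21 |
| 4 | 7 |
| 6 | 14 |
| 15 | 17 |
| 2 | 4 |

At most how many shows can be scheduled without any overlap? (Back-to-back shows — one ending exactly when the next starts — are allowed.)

6

Sorted by end: (2,4)  (4,7)  (5,8)  (6,10)  (11,12)  (6,14)  (13,15)  (15,17)  (13,19)  (19,21)
take (2,4); take (4,7); skip (5,8); take (11,12); take (13,15); take (15,17); take (19,21).
Selected 6 shows.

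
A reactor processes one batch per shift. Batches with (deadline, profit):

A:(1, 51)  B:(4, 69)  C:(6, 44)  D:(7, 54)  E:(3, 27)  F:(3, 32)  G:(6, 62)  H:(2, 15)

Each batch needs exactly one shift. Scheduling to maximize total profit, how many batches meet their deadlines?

Take jobs in profit order; each goes to the latest open slot no later than its deadline.
By profit: B(d4,69), G(d6,62), D(d7,54), A(d1,51), C(d6,44), F(d3,32), E(d3,27), H(d2,15)
B→slot 4; G→slot 6; D→slot 7; A→slot 1; C→slot 5; F→slot 3; E→slot 2; H skipped.
7 of 8 scheduled.

7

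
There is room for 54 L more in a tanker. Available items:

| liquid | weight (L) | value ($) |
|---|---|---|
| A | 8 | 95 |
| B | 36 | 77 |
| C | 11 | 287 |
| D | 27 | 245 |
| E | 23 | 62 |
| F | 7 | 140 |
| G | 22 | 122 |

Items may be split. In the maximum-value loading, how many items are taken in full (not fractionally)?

Ratios (sorted): C 26.09, F 20.00, A 11.88, D 9.07, G 5.55, E 2.70, B 2.14
take C (11 @ 287); take F (7 @ 140); take A (8 @ 95); take D (27 @ 245); take 1/22 of G → 5.55. Capacity used 54/54.
4 item(s) taken whole; one partial (take 1/22 of G).

4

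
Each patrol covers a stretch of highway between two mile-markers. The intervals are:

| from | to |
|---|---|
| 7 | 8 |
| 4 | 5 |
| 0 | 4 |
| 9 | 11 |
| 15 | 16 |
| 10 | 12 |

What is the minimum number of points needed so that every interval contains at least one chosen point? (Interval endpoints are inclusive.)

Sort by right endpoint; whenever an interval is uncovered, place a point at its right end.
By right end: [0,4]  [4,5]  [7,8]  [9,11]  [10,12]  [15,16]
[0,4] uncovered → point at 4; [7,8] uncovered → point at 8; [9,11] uncovered → point at 11; [15,16] uncovered → point at 16.
Points: 4, 8, 11, 16 (4 total).

4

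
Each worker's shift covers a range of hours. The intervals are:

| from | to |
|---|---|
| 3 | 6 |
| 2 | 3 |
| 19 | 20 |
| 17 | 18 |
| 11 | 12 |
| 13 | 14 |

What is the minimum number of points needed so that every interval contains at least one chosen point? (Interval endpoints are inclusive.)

5

Sorted: [2,3] [3,6] [11,12] [13,14] [17,18] [19,20]
{[2,3],[3,6]} hit by 3; {[11,12]} hit by 12; {[13,14]} hit by 14; {[17,18]} hit by 18; {[19,20]} hit by 20.
Points: 3, 12, 14, 18, 20 (5 total).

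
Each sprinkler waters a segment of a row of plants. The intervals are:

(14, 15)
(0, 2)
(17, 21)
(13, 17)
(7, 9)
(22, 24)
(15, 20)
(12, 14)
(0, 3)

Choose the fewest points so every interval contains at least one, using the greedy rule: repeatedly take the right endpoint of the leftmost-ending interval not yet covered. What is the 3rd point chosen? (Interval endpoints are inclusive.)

By right end: [0,2]  [0,3]  [7,9]  [12,14]  [14,15]  [13,17]  [15,20]  [17,21]  [22,24]
[0,2] uncovered → point at 2; [7,9] uncovered → point at 9; [12,14] uncovered → point at 14; [15,20] uncovered → point at 20; [22,24] uncovered → point at 24.
Points: 2, 9, 14, 20, 24 (5 total).

14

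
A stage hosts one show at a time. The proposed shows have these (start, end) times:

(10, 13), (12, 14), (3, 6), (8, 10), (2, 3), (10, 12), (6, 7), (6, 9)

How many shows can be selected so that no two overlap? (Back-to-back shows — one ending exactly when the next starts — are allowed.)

Sort by end time and greedily take each interval whose start is ≥ the last chosen end.
Sorted by end: (2,3)  (3,6)  (6,7)  (6,9)  (8,10)  (10,12)  (10,13)  (12,14)
take (2,3); take (3,6); take (6,7); skip (6,9); take (8,10); take (10,12); take (12,14).
Selected 6 shows.

6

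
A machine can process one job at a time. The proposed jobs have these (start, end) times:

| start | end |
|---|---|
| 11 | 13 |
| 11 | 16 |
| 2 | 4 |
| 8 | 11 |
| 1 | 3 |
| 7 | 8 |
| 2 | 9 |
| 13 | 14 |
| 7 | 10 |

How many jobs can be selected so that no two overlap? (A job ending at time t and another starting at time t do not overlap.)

Order by finish time; keep every interval that doesn't clash with the previous kept one.
Sorted by end: (1,3)  (2,4)  (7,8)  (2,9)  (7,10)  (8,11)  (11,13)  (13,14)  (11,16)
take (1,3); take (7,8); take (8,11); take (11,13); take (13,14).
Selected 5 jobs.

5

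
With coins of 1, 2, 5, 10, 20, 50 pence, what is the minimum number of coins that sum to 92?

4

92 − 1×50→42 − 2×20→2 − 1×2→0
Total coins = 1 + 2 + 1 = 4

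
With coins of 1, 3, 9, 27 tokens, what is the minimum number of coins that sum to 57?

Greedy: take as many of the largest coin as possible, then repeat with the remainder.
57 = 2×27 + 1×3
Total coins = 2 + 1 = 3

3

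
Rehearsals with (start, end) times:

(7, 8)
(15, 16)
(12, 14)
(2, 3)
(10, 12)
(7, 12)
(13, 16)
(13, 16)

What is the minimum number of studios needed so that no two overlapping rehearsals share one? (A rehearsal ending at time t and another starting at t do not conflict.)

Count concurrent intervals with a sweep; the peak is the room count.
starts: [2, 7, 7, 10, 12, 13, 13, 15]
ends:   [3, 8, 12, 12, 14, 16, 16, 16]
s2→1 e3→0 s7→1 s7→2 e8→1 s10→2 e12→1 e12→0 s12→1 s13→2 s13→3  — peak 3.

3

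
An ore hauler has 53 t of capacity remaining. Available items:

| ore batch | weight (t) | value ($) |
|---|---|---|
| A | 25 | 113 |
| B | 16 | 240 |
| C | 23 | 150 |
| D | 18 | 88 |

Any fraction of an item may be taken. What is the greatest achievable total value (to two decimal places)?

Greedy by value/weight ratio, highest first.
Ratios (sorted): B 15.00, C 6.52, D 4.89, A 4.52
take B (16 @ 240); take C (23 @ 150); take 14/18 of D → 68.44. Capacity used 53/53.
Total value = 458.44

458.44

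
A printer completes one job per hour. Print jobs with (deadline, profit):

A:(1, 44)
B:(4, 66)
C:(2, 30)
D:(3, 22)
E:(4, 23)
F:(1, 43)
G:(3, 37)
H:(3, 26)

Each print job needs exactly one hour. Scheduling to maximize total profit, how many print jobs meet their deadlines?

4

Take jobs in profit order; each goes to the latest open slot no later than its deadline.
Profit order: B=66 A=44 F=43 G=37 C=30 H=26 E=23 D=22
Assign: B→slot 4, A→slot 1, F skipped, G→slot 3, C→slot 2, H skipped, E skipped, D skipped.
Slots: [1:A] [2:C] [3:G] [4:B]
4 of 8 scheduled.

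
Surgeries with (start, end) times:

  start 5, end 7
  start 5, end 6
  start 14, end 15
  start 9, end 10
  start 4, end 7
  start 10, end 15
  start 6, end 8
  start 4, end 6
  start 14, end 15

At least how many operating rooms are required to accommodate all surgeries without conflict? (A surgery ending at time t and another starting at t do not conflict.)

starts: [4, 4, 5, 5, 6, 9, 10, 14, 14]
ends:   [6, 6, 7, 7, 8, 10, 15, 15, 15]
s4→1 s4→2 s5→3 s5→4  — peak 4.

4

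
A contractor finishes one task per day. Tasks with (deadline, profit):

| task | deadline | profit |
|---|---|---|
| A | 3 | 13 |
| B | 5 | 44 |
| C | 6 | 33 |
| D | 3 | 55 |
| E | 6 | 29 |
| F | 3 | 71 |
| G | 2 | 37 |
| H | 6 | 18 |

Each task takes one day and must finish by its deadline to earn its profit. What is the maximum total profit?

269

Take jobs in profit order; each goes to the latest open slot no later than its deadline.
By profit: F(d3,71), D(d3,55), B(d5,44), G(d2,37), C(d6,33), E(d6,29), H(d6,18), A(d3,13)
F→slot 3; D→slot 2; B→slot 5; G→slot 1; C→slot 6; E→slot 4; H skipped; A skipped.
Profit = 37 + 55 + 71 + 29 + 44 + 33 = 269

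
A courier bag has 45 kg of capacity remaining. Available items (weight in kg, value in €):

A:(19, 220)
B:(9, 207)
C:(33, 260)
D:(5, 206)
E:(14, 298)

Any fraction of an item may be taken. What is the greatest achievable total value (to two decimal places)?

907.84

Order: D (206/5=41.20) > B (207/9=23.00) > E (298/14=21.29) > A (220/19=11.58) > C (260/33=7.88)
Fill: take D (5 @ 206) → take B (9 @ 207) → take E (14 @ 298) → take 17/19 of A → 196.84; 45/45 used.
Total value = 907.84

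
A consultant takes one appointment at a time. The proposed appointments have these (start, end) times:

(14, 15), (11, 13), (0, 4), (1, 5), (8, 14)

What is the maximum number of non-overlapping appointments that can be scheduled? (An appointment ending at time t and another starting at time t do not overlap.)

Greedy by earliest finish: after sorting by end time, pick each interval compatible with the last pick.
By end time: (0,4), (1,5), (11,13), (8,14), (14,15).
Pick (0,4); next start ≥ 4 → (11,13); next start ≥ 13 → (14,15).
Selected 3 appointments.

3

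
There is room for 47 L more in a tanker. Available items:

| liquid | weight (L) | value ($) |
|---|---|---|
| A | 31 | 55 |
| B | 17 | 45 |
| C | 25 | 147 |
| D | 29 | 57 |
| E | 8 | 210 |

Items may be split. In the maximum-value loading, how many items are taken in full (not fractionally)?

Greedy by value/weight ratio, highest first.
Ratios (sorted): E 26.25, C 5.88, B 2.65, D 1.97, A 1.77
take E (8 @ 210); take C (25 @ 147); take 14/17 of B → 37.06. Capacity used 47/47.
2 item(s) taken whole; one partial (take 14/17 of B).

2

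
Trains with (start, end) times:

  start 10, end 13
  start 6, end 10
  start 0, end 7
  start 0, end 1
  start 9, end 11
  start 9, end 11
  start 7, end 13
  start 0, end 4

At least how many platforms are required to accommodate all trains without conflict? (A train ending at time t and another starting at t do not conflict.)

Events (time:±→running): 0:+→1 0:+→2 0:+→3 1:-→2 4:-→1 6:+→2 7:-→1 7:+→2 9:+→3 9:+→4 … peak 4.

4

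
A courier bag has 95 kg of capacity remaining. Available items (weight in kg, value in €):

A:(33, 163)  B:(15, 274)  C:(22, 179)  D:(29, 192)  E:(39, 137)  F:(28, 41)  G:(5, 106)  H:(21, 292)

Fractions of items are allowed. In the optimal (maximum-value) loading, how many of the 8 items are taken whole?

5

Sort by value per unit weight and fill in that order.
Order: G (106/5=21.20) > B (274/15=18.27) > H (292/21=13.90) > C (179/22=8.14) > D (192/29=6.62) > A (163/33=4.94) > E (137/39=3.51) > F (41/28=1.46)
Fill: take G (5 @ 106) → take B (15 @ 274) → take H (21 @ 292) → take C (22 @ 179) → take D (29 @ 192) → take 3/33 of A → 14.82; 95/95 used.
5 item(s) taken whole; one partial (take 3/33 of A).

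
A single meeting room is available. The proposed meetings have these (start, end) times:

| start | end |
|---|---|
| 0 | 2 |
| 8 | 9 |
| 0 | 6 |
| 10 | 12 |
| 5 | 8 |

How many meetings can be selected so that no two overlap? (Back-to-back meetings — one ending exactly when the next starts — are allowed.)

4

Sort by end time and greedily take each interval whose start is ≥ the last chosen end.
By end time: (0,2), (0,6), (5,8), (8,9), (10,12).
Pick (0,2); next start ≥ 2 → (5,8); next start ≥ 8 → (8,9); next start ≥ 9 → (10,12).
Selected 4 meetings.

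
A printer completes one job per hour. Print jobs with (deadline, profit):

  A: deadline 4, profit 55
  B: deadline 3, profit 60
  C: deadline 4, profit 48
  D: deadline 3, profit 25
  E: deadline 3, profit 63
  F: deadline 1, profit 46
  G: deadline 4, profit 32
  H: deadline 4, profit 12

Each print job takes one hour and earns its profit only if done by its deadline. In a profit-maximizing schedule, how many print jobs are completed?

Profit order: E=63 B=60 A=55 C=48 F=46 G=32 D=25 H=12
Assign: E→slot 3, B→slot 2, A→slot 4, C→slot 1, F skipped, G skipped, D skipped, H skipped.
Slots: [1:C] [2:B] [3:E] [4:A]
4 of 8 scheduled.

4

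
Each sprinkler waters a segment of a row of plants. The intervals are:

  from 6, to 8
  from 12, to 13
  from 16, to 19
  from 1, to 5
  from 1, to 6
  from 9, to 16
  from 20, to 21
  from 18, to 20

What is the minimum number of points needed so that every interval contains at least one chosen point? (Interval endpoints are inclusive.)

5

By right end: [1,5]  [1,6]  [6,8]  [12,13]  [9,16]  [16,19]  [18,20]  [20,21]
[1,5] uncovered → point at 5; [6,8] uncovered → point at 8; [12,13] uncovered → point at 13; [16,19] uncovered → point at 19; [20,21] uncovered → point at 21.
Points: 5, 8, 13, 19, 21 (5 total).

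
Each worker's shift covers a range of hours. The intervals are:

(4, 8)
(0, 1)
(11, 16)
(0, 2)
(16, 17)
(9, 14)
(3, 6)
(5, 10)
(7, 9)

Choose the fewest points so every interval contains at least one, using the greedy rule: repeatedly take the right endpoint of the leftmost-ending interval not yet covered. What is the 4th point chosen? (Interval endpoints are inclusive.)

16

By right end: [0,1]  [0,2]  [3,6]  [4,8]  [7,9]  [5,10]  [9,14]  [11,16]  [16,17]
[0,1] uncovered → point at 1; [3,6] uncovered → point at 6; [7,9] uncovered → point at 9; [11,16] uncovered → point at 16.
Points: 1, 6, 9, 16 (4 total).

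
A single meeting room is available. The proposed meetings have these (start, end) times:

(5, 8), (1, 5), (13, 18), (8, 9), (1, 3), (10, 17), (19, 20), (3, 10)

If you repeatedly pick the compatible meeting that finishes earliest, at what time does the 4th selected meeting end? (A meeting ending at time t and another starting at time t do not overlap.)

17

Sort by end time and greedily take each interval whose start is ≥ the last chosen end.
By end time: (1,3), (1,5), (5,8), (8,9), (3,10), (10,17), (13,18), (19,20).
Pick (1,3); next start ≥ 3 → (5,8); next start ≥ 8 → (8,9); next start ≥ 9 → (10,17); next start ≥ 17 → (19,20).
Selected: (1,3) (5,8) (8,9) (10,17) (19,20)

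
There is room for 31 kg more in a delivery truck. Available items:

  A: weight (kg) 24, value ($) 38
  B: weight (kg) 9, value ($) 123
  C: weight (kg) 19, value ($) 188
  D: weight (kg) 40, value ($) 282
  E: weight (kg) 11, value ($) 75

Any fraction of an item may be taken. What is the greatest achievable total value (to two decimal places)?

Order: B (123/9=13.67) > C (188/19=9.89) > D (282/40=7.05) > E (75/11=6.82) > A (38/24=1.58)
Fill: take B (9 @ 123) → take C (19 @ 188) → take 3/40 of D → 21.15; 31/31 used.
Total value = 332.15

332.15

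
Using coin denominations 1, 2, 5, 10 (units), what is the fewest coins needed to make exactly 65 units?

65 = 6×10 + 1×5
Total coins = 6 + 1 = 7

7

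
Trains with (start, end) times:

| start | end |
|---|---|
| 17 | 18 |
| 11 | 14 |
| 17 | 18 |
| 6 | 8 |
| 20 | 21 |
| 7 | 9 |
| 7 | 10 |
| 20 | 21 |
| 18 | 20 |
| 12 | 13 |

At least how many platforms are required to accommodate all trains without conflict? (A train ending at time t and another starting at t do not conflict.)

Count concurrent intervals with a sweep; the peak is the room count.
starts: [6, 7, 7, 11, 12, 17, 17, 18, 20, 20]
ends:   [8, 9, 10, 13, 14, 18, 18, 20, 21, 21]
s6→1 s7→2 s7→3  — peak 3.

3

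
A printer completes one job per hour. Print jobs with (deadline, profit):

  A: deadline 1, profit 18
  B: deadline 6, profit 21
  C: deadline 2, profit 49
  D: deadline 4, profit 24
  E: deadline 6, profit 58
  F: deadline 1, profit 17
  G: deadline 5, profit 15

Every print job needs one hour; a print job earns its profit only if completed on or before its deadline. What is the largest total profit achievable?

Sort by profit descending; place each in the latest free slot ≤ its deadline.
Profit order: E=58 C=49 D=24 B=21 A=18 F=17 G=15
Assign: E→slot 6, C→slot 2, D→slot 4, B→slot 5, A→slot 1, F skipped, G→slot 3.
Slots: [1:A] [2:C] [3:G] [4:D] [5:B] [6:E]
Profit = 18 + 49 + 15 + 24 + 21 + 58 = 185

185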